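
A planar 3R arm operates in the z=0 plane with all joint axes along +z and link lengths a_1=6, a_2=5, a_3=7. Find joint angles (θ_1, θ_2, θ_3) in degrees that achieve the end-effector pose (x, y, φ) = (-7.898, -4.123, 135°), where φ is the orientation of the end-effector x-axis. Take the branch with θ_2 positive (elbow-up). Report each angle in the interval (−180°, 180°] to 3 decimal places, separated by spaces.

wrist centre = target − a_3·(cos φ, sin φ) = (-2.9483, -9.0727)
cos θ_2 = (91.0069−6²−5²)/(2·6·5) = 0.5001; θ_2 = 59.9923° (elbow-up)
β = atan2(-9.0727,-2.9483) = -108.0019°; ψ = atan2(4.3298,8.5006) = 26.9921°
θ_1 = β − ψ = -134.9941°
θ_3 = φ − θ_1 − θ_2 = -149.9983° (wrapped to (-180°,180°])

-134.994 59.992 -149.998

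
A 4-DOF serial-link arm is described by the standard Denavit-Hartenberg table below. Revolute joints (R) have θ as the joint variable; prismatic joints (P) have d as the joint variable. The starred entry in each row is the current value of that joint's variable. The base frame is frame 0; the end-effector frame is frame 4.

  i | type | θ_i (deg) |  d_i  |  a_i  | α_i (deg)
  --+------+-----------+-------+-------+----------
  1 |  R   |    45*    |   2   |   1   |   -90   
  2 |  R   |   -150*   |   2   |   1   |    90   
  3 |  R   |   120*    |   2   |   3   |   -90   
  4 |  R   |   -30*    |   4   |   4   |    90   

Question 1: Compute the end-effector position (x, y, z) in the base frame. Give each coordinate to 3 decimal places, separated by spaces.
-1.177 6.739 -4.312

after link 1: o_1 = (0.7071, 0.7071, 2.0000)
after link 2: o_2 = (-1.3195, 1.5089, 2.5000)
after link 3: o_3 = (-2.9451, 3.5575, 0.0179)
after link 4: o_4 = (-1.1774, 6.7395, -4.3122)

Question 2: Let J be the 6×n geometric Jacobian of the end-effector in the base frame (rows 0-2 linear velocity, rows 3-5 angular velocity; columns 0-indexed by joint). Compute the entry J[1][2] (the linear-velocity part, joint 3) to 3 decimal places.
-2.532

axis z_2 = (-0.3536,-0.3536,-0.8660); lever o_n−o_2 = (0.1421,5.2305,-6.8122)
cross product → J_v[:, 2] = (6.9383,-2.5315,-1.7990)
J_ω[:, 2] = z_2
entry J[1][2] = -2.5315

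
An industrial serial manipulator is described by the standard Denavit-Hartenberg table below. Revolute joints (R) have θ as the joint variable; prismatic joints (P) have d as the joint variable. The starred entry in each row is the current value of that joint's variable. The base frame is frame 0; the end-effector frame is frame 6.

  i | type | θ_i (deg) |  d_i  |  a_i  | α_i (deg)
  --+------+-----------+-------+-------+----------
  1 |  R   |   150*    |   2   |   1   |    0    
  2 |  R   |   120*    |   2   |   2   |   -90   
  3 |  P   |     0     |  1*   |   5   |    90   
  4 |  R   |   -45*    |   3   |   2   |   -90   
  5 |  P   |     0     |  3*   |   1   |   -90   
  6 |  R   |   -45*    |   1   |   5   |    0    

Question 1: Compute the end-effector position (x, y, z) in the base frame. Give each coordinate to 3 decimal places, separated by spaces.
after link 1: o_1 = (-0.8660, 0.5000, 2.0000)
after link 2: o_2 = (-0.8660, -1.5000, 4.0000)
after link 3: o_3 = (0.1340, -6.5000, 4.0000)
after link 4: o_4 = (-1.2802, -7.9142, 7.0000)
after link 5: o_5 = (0.1340, -10.7426, 7.0000)
after link 6: o_6 = (0.1340, -15.7426, 6.0000)

0.134 -15.743 6.000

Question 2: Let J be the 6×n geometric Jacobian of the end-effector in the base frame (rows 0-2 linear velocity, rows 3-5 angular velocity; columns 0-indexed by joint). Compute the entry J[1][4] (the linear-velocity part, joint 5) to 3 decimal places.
prismatic axis z_4 = (0.7071,-0.7071,0.0000)
J_v[:, 4] = z_4; J_ω[:, 4] = (0,0,0)
entry J[1][4] = -0.7071

-0.707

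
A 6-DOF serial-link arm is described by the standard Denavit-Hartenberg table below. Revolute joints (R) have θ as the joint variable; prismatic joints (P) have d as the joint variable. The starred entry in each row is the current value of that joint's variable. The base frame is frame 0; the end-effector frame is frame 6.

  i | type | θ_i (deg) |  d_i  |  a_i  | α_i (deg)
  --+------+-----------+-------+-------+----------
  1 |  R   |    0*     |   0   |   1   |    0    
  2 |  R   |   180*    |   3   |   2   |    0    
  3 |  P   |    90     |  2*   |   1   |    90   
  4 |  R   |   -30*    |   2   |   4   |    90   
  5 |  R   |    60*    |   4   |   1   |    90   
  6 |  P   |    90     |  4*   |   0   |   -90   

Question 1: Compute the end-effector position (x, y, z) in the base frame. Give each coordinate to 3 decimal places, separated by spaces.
-1.866 -5.897 -2.446

after link 1: o_1 = (1.0000, 0.0000, 0.0000)
after link 2: o_2 = (-1.0000, 0.0000, 3.0000)
after link 3: o_3 = (-1.0000, -1.0000, 5.0000)
after link 4: o_4 = (-3.0000, -4.4641, 3.0000)
after link 5: o_5 = (-3.8660, -2.8971, -0.7141)
after link 6: o_6 = (-1.8660, -5.8971, -2.4462)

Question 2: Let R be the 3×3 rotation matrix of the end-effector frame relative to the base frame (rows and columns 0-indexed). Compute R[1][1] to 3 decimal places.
End-effector y-axis (col 1 of R) = (-0.5000,0.7500,0.4330)
R[1][1] = 0.7500

0.750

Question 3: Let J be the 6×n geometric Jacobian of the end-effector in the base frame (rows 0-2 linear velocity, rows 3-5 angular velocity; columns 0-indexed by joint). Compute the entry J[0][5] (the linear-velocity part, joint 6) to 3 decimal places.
0.500

prismatic axis z_5 = (0.5000,-0.7500,-0.4330)
J_v[:, 5] = z_5; J_ω[:, 5] = (0,0,0)
entry J[0][5] = 0.5000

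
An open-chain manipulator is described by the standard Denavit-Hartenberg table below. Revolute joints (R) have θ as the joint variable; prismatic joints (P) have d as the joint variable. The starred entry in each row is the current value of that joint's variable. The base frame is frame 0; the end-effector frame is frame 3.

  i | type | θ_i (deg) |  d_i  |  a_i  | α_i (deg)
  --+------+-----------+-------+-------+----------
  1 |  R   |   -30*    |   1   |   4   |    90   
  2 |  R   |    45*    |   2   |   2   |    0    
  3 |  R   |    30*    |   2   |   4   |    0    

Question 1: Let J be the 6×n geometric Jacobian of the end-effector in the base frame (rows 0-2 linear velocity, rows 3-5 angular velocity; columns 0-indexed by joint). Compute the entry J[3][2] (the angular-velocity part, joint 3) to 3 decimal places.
axis z_2 = (-0.5000,-0.8660,0.0000); lever o_n−o_2 = (-0.1034,-2.2497,3.8637)
cross product → J_v[:, 2] = (-3.3461,1.9319,1.0353)
J_ω[:, 2] = z_2
entry J[3][2] = -0.5000

-0.500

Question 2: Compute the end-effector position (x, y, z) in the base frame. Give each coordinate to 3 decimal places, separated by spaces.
3.585 -6.689 6.278

after link 1: o_1 = (3.4641, -2.0000, 1.0000)
after link 2: o_2 = (3.6888, -4.4392, 2.4142)
after link 3: o_3 = (3.5854, -6.6888, 6.2779)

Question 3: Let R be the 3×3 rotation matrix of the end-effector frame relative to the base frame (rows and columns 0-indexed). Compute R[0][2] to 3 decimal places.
-0.500

End-effector z-axis (col 2 of R) = (-0.5000,-0.8660,0.0000)
R[0][2] = -0.5000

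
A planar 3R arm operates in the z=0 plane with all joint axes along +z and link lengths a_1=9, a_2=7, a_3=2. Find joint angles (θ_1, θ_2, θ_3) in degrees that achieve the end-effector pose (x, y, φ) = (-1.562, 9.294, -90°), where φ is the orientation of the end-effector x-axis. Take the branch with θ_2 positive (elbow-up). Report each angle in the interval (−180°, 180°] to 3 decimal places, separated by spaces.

59.998 90.003 119.999

wrist centre = target − a_3·(cos φ, sin φ) = (-1.5620, 11.2940)
cos θ_2 = (129.9943−9²−7²)/(2·9·7) = -0.0000; θ_2 = 90.0026° (elbow-up)
β = atan2(11.2940,-1.5620) = 97.8743°; ψ = atan2(7.0000,8.9997) = 37.8760°
θ_1 = β − ψ = 59.9983°
θ_3 = φ − θ_1 − θ_2 = 119.9991° (wrapped to (-180°,180°])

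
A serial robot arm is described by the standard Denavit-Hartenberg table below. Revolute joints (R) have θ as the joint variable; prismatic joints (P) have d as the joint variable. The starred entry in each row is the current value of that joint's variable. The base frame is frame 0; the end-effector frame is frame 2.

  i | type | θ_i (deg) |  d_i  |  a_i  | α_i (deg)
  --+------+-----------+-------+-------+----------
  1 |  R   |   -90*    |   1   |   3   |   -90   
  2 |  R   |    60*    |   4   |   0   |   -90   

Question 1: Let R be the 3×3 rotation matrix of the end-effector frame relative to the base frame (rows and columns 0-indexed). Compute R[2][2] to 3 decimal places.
-0.500

End-effector z-axis (col 2 of R) = (0.0000,0.8660,-0.5000)
R[2][2] = -0.5000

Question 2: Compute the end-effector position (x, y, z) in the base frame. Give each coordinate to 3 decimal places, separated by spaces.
4.000 -3.000 1.000

after link 1: o_1 = (0.0000, -3.0000, 1.0000)
after link 2: o_2 = (4.0000, -3.0000, 1.0000)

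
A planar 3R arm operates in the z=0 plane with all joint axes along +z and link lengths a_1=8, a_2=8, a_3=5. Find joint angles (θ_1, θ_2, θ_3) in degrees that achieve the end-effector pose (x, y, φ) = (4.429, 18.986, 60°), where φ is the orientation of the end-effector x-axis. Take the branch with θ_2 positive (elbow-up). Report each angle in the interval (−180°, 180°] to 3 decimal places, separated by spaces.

60.004 44.996 -45.000

wrist centre = target − a_3·(cos φ, sin φ) = (1.9290, 14.6559)
cos θ_2 = (218.5157−8²−8²)/(2·8·8) = 0.7072; θ_2 = 44.9962° (elbow-up)
β = atan2(14.6559,1.9290) = 82.5019°; ψ = atan2(5.6565,13.6572) = 22.4981°
θ_1 = β − ψ = 60.0037°
θ_3 = φ − θ_1 − θ_2 = -45.0000° (wrapped to (-180°,180°])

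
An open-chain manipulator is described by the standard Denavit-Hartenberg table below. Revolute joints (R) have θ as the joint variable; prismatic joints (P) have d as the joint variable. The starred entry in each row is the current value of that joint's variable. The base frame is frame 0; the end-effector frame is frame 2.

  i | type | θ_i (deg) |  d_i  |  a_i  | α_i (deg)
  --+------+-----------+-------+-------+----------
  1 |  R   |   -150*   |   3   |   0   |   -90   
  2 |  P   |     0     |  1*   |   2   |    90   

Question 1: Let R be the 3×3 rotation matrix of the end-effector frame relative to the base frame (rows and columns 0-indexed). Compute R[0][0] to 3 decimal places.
End-effector x-axis (col 0 of R) = (-0.8660,-0.5000,0.0000)
R[0][0] = -0.8660

-0.866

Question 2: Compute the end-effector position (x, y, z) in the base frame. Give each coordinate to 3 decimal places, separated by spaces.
after link 1: o_1 = (0.0000, 0.0000, 3.0000)
after link 2: o_2 = (-1.2321, -1.8660, 3.0000)

-1.232 -1.866 3.000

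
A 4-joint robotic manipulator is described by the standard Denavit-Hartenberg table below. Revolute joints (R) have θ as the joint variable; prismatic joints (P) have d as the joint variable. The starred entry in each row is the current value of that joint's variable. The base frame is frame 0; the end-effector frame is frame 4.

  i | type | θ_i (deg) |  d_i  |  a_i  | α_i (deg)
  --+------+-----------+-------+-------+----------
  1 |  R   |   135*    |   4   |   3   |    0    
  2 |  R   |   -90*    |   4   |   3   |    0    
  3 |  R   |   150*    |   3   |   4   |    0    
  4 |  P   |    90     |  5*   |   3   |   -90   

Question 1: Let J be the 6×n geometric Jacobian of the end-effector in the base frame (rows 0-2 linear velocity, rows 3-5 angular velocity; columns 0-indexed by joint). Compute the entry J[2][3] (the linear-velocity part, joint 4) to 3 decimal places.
prismatic axis z_3 = (0.0000,0.0000,1.0000)
J_v[:, 3] = z_3; J_ω[:, 3] = (0,0,0)
entry J[2][3] = 1.0000

1.000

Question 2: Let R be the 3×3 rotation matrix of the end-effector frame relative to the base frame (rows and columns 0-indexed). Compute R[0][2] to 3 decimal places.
End-effector z-axis (col 2 of R) = (0.9659,0.2588,0.0000)
R[0][2] = 0.9659

0.966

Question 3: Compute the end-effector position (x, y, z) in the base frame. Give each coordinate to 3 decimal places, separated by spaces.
after link 1: o_1 = (-2.1213, 2.1213, 4.0000)
after link 2: o_2 = (0.0000, 4.2426, 8.0000)
after link 3: o_3 = (-3.8637, 3.2074, 11.0000)
after link 4: o_4 = (-3.0872, 0.3096, 16.0000)

-3.087 0.310 16.000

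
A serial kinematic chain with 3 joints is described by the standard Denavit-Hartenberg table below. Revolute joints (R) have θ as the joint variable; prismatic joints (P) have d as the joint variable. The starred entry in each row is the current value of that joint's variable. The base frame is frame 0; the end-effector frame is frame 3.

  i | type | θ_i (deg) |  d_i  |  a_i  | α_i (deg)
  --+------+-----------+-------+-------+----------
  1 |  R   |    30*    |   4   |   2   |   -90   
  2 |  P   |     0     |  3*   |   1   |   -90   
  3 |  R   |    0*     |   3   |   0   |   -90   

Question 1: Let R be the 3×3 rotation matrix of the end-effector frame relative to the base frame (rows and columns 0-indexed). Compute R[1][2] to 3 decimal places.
End-effector z-axis (col 2 of R) = (0.5000,-0.8660,-0.0000)
R[1][2] = -0.8660

-0.866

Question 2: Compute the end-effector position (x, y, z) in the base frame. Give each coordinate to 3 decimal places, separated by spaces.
after link 1: o_1 = (1.7321, 1.0000, 4.0000)
after link 2: o_2 = (1.0981, 4.0981, 4.0000)
after link 3: o_3 = (1.0981, 4.0981, 1.0000)

1.098 4.098 1.000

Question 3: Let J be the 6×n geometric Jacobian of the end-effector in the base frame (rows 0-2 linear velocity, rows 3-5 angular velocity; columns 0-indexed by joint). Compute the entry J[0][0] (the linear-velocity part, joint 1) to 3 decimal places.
-4.098

axis z_0 = ẑ; lever o_n−o_0 = (1.0981,4.0981,1.0000)
cross product → J_v[:, 0] = (-4.0981,1.0981,0.0000)
J_ω[:, 0] = z_0
entry J[0][0] = -4.0981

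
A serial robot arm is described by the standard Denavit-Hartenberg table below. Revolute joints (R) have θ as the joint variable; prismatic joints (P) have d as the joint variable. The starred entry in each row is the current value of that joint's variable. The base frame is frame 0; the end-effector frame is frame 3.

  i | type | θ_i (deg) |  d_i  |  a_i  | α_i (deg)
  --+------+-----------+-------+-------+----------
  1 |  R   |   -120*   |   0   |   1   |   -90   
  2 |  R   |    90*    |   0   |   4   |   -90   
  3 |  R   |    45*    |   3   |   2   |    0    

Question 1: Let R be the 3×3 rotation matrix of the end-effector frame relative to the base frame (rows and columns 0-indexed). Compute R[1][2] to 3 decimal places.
0.866

End-effector z-axis (col 2 of R) = (0.5000,0.8660,-0.0000)
R[1][2] = 0.8660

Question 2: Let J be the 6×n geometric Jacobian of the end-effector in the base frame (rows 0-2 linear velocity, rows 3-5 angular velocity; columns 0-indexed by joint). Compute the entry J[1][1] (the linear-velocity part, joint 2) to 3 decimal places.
axis z_1 = (0.8660,-0.5000,0.0000); lever o_n−o_1 = (0.2753,3.3052,-5.4142)
cross product → J_v[:, 1] = (2.7071,4.6888,3.0000)
J_ω[:, 1] = z_1
entry J[1][1] = 4.6888

4.689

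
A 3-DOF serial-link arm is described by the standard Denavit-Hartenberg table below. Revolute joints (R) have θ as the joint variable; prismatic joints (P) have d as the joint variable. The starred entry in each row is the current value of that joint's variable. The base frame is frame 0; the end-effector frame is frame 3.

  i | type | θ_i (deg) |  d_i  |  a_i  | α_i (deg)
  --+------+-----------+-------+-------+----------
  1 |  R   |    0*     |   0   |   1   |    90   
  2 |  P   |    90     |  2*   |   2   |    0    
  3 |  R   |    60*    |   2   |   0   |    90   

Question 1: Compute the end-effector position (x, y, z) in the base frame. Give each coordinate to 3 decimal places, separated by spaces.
1.000 -4.000 2.000

after link 1: o_1 = (1.0000, 0.0000, 0.0000)
after link 2: o_2 = (1.0000, -2.0000, 2.0000)
after link 3: o_3 = (1.0000, -4.0000, 2.0000)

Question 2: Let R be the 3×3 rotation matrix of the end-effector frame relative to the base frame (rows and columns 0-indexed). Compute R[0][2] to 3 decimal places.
0.500

End-effector z-axis (col 2 of R) = (0.5000,-0.0000,0.8660)
R[0][2] = 0.5000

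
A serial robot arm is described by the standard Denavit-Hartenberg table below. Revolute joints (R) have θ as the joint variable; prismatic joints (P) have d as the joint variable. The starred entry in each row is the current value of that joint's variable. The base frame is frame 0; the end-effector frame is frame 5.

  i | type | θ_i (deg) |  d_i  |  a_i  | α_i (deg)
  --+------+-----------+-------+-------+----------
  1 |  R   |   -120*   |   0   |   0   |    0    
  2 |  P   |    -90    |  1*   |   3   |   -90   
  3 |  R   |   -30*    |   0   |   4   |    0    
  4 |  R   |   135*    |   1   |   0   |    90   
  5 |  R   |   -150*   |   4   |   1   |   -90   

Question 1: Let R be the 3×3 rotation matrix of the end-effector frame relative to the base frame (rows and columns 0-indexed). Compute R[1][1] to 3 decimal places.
End-effector y-axis (col 1 of R) = (0.8365,-0.4830,0.2588)
R[1][1] = -0.4830

-0.483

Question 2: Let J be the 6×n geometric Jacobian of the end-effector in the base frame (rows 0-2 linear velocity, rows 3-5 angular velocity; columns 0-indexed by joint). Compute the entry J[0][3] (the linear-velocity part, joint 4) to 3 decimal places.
axis z_3 = (-0.5000,-0.8660,0.0000); lever o_n−o_3 = (-3.7902,1.6109,-0.1988)
cross product → J_v[:, 3] = (0.1721,-0.0994,-4.0878)
J_ω[:, 3] = z_3
entry J[0][3] = 0.1721

0.172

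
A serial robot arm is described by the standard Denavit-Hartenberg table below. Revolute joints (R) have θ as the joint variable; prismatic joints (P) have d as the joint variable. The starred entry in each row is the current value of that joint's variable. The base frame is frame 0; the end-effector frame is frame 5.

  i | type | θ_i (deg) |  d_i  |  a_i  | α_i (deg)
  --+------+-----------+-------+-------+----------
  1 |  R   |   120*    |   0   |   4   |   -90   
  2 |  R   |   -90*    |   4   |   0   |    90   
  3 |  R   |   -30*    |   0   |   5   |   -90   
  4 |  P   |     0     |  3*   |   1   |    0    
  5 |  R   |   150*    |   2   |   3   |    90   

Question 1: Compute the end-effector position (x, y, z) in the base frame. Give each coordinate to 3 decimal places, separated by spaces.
after link 1: o_1 = (-2.0000, 3.4641, 0.0000)
after link 2: o_2 = (-5.4641, 1.4641, 0.0000)
after link 3: o_3 = (-3.2990, 2.7141, 4.3301)
after link 4: o_4 = (-5.1160, 1.6651, 6.6962)
after link 5: o_5 = (-8.4910, 1.4486, 5.4462)

-8.491 1.449 5.446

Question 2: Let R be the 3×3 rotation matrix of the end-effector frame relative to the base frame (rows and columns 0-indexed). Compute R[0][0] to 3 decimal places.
End-effector x-axis (col 0 of R) = (-0.6250,0.2165,-0.7500)
R[0][0] = -0.6250

-0.625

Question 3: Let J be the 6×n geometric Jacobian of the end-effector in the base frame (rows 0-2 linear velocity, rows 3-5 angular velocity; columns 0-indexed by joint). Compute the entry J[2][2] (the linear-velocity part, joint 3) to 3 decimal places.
axis z_2 = (0.5000,-0.8660,0.0000); lever o_n−o_2 = (-3.0269,-0.0155,5.4462)
cross product → J_v[:, 2] = (-4.7165,-2.7231,-2.6292)
J_ω[:, 2] = z_2
entry J[2][2] = -2.6292

-2.629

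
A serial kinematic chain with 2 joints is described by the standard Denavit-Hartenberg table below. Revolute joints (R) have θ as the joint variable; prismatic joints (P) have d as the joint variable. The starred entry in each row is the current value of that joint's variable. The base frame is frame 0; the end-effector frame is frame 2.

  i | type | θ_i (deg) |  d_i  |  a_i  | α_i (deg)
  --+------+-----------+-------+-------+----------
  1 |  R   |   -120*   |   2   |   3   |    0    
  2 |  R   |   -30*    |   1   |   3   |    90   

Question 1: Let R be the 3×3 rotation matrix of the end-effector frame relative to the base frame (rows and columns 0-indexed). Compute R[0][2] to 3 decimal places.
End-effector z-axis (col 2 of R) = (-0.5000,0.8660,0.0000)
R[0][2] = -0.5000

-0.500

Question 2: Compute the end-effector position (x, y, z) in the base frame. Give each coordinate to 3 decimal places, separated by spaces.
after link 1: o_1 = (-1.5000, -2.5981, 2.0000)
after link 2: o_2 = (-4.0981, -4.0981, 3.0000)

-4.098 -4.098 3.000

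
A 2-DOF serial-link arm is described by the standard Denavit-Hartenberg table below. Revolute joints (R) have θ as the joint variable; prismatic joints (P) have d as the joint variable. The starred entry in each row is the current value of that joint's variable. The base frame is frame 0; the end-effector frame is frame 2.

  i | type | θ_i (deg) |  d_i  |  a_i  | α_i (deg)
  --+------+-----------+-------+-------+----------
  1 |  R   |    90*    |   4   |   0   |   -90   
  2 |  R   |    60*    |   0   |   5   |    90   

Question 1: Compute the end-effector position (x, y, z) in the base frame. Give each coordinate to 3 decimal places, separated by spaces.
after link 1: o_1 = (0.0000, 0.0000, 4.0000)
after link 2: o_2 = (-0.0000, 2.5000, -0.3301)

-0.000 2.500 -0.330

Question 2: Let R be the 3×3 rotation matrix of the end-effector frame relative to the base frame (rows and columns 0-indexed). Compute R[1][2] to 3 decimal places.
End-effector z-axis (col 2 of R) = (0.0000,0.8660,0.5000)
R[1][2] = 0.8660

0.866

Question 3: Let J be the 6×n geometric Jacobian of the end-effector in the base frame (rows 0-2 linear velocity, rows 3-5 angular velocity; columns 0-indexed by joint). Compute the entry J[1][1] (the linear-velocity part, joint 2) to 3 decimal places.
-4.330

axis z_1 = (-1.0000,0.0000,0.0000); lever o_n−o_1 = (-0.0000,2.5000,-4.3301)
cross product → J_v[:, 1] = (-0.0000,-4.3301,-2.5000)
J_ω[:, 1] = z_1
entry J[1][1] = -4.3301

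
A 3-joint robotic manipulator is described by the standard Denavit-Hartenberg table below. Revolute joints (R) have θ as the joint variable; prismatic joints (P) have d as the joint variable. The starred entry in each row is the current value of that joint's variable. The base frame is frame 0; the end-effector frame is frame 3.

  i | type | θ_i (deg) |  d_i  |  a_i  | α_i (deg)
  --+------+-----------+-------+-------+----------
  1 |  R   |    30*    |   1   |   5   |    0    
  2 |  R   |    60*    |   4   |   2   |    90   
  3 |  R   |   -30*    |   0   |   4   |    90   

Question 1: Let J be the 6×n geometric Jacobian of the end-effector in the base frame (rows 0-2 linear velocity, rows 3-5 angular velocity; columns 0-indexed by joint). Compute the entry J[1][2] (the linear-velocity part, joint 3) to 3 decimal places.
2.000

axis z_2 = (1.0000,-0.0000,0.0000); lever o_n−o_2 = (0.0000,3.4641,-2.0000)
cross product → J_v[:, 2] = (0.0000,2.0000,3.4641)
J_ω[:, 2] = z_2
entry J[1][2] = 2.0000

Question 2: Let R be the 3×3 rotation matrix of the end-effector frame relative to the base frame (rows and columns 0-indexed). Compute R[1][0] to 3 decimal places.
End-effector x-axis (col 0 of R) = (0.0000,0.8660,-0.5000)
R[1][0] = 0.8660

0.866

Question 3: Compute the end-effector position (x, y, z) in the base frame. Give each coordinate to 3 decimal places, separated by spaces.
after link 1: o_1 = (4.3301, 2.5000, 1.0000)
after link 2: o_2 = (4.3301, 4.5000, 5.0000)
after link 3: o_3 = (4.3301, 7.9641, 3.0000)

4.330 7.964 3.000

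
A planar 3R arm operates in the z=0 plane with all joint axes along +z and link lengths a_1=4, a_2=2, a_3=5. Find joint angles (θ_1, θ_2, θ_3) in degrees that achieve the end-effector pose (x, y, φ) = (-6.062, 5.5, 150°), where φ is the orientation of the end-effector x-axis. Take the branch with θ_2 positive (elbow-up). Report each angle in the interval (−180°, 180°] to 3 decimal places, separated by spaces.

89.997 120.003 -60.000

wrist centre = target − a_3·(cos φ, sin φ) = (-1.7319, 3.0000)
cos θ_2 = (11.9994−4²−2²)/(2·4·2) = -0.5000; θ_2 = 120.0025° (elbow-up)
β = atan2(3.0000,-1.7319) = 119.9975°; ψ = atan2(1.7320,2.9999) = 30.0000°
θ_1 = β − ψ = 89.9975°
θ_3 = φ − θ_1 − θ_2 = -60.0000° (wrapped to (-180°,180°])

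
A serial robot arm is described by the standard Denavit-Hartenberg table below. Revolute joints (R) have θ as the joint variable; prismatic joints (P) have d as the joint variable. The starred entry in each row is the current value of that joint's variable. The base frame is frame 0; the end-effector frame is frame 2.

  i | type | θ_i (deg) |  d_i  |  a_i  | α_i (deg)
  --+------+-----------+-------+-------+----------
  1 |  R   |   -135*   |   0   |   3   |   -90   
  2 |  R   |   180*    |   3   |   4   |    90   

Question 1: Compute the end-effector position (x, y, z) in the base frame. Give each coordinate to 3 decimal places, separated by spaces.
after link 1: o_1 = (-2.1213, -2.1213, 0.0000)
after link 2: o_2 = (2.8284, -1.4142, -0.0000)

2.828 -1.414 -0.000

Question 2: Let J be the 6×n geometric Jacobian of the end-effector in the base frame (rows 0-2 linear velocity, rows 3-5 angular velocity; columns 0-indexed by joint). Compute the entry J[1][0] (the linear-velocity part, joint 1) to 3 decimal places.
axis z_0 = ẑ; lever o_n−o_0 = (2.8284,-1.4142,-0.0000)
cross product → J_v[:, 0] = (1.4142,2.8284,-0.0000)
J_ω[:, 0] = z_0
entry J[1][0] = 2.8284

2.828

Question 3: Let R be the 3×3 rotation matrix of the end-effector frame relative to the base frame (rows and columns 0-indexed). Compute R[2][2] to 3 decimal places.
-1.000

End-effector z-axis (col 2 of R) = (0.0000,-0.0000,-1.0000)
R[2][2] = -1.0000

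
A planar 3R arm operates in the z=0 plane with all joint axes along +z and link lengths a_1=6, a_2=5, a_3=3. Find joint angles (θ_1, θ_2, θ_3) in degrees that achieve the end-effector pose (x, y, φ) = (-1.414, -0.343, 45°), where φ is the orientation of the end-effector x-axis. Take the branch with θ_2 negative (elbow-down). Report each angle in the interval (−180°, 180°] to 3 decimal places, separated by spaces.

-89.999 -135.003 -89.998

wrist centre = target − a_3·(cos φ, sin φ) = (-3.5353, -2.4643)
cos θ_2 = (18.5714−6²−5²)/(2·6·5) = -0.7071; θ_2 = -135.0030° (elbow-down)
β = atan2(-2.4643,-3.5353) = -145.1213°; ψ = atan2(-3.5353,2.4643) = -55.1219°
θ_1 = β − ψ = -89.9994°
θ_3 = φ − θ_1 − θ_2 = -89.9976° (wrapped to (-180°,180°])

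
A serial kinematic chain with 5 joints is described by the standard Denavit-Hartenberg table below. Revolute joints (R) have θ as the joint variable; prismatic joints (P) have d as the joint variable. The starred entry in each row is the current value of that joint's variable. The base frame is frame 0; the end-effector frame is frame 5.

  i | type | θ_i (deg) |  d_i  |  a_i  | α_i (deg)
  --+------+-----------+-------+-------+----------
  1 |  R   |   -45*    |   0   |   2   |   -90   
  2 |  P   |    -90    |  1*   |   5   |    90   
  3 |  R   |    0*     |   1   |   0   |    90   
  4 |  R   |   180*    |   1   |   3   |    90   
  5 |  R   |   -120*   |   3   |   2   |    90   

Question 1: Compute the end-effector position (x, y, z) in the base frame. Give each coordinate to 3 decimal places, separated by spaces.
after link 1: o_1 = (1.4142, -1.4142, 0.0000)
after link 2: o_2 = (2.1213, -0.7071, 5.0000)
after link 3: o_3 = (1.4142, -0.0000, 5.0000)
after link 4: o_4 = (0.7071, -0.7071, 2.0000)
after link 5: o_5 = (-0.1895, 2.6390, 3.0000)

-0.189 2.639 3.000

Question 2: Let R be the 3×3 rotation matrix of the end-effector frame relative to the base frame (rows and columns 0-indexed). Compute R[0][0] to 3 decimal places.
End-effector x-axis (col 0 of R) = (0.6124,0.6124,0.5000)
R[0][0] = 0.6124

0.612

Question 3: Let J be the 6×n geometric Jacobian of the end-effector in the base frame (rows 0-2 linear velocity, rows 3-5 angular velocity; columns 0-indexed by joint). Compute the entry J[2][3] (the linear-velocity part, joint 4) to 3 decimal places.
axis z_3 = (-0.7071,-0.7071,-0.0000); lever o_n−o_3 = (-1.6037,2.6390,-2.0000)
cross product → J_v[:, 3] = (1.4142,-1.4142,-3.0000)
J_ω[:, 3] = z_3
entry J[2][3] = -3.0000

-3.000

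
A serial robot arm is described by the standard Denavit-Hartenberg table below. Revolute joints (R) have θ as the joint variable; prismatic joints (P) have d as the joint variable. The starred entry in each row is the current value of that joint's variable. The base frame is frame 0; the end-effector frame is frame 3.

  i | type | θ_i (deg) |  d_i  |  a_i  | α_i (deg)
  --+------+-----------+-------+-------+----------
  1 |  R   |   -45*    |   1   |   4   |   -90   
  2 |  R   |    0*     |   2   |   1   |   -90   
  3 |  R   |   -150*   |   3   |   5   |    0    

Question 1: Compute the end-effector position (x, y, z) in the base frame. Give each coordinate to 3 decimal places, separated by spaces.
3.656 2.708 -2.000

after link 1: o_1 = (2.8284, -2.8284, 1.0000)
after link 2: o_2 = (4.9497, -2.1213, 1.0000)
after link 3: o_3 = (3.6557, 2.7083, -2.0000)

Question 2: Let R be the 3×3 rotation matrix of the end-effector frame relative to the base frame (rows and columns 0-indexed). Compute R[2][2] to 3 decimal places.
End-effector z-axis (col 2 of R) = (0.0000,0.0000,-1.0000)
R[2][2] = -1.0000

-1.000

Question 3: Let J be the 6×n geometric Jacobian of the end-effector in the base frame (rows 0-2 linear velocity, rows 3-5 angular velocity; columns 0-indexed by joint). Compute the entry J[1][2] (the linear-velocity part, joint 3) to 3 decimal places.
axis z_2 = (0.0000,0.0000,-1.0000); lever o_n−o_2 = (-1.2941,4.8296,-3.0000)
cross product → J_v[:, 2] = (4.8296,1.2941,0.0000)
J_ω[:, 2] = z_2
entry J[1][2] = 1.2941

1.294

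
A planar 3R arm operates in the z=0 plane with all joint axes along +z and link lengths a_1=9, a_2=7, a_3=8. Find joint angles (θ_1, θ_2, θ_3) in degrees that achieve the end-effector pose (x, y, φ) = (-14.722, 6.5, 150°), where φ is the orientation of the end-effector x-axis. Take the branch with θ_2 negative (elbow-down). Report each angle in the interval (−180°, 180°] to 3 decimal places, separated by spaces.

-150.000 -120.004 60.004

wrist centre = target − a_3·(cos φ, sin φ) = (-7.7938, 2.5000)
cos θ_2 = (66.9933−9²−7²)/(2·9·7) = -0.5001; θ_2 = -120.0035° (elbow-down)
β = atan2(2.5000,-7.7938) = 162.2154°; ψ = atan2(-6.0620,5.4996) = -47.7846°
θ_1 = β − ψ = 210.0000°
θ_3 = φ − θ_1 − θ_2 = 60.0035° (wrapped to (-180°,180°])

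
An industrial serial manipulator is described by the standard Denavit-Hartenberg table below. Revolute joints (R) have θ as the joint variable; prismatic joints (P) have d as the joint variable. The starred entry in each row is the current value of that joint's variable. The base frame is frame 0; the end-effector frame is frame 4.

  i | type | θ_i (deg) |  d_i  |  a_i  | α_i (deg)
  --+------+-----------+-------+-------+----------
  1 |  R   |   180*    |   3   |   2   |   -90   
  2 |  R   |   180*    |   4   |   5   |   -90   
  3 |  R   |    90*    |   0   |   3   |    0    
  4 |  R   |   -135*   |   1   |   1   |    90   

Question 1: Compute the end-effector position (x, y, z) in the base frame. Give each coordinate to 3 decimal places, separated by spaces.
after link 1: o_1 = (-2.0000, 0.0000, 3.0000)
after link 2: o_2 = (3.0000, -4.0000, 3.0000)
after link 3: o_3 = (3.0000, -1.0000, 3.0000)
after link 4: o_4 = (3.7071, -1.7071, 4.0000)

3.707 -1.707 4.000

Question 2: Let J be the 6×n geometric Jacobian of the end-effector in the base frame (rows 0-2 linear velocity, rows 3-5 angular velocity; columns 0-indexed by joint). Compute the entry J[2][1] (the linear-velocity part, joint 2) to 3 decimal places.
axis z_1 = (-0.0000,-1.0000,0.0000); lever o_n−o_1 = (5.7071,-1.7071,1.0000)
cross product → J_v[:, 1] = (-1.0000,0.0000,5.7071)
J_ω[:, 1] = z_1
entry J[2][1] = 5.7071

5.707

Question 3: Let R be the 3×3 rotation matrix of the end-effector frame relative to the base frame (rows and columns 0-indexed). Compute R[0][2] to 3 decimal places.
-0.707

End-effector z-axis (col 2 of R) = (-0.7071,-0.7071,0.0000)
R[0][2] = -0.7071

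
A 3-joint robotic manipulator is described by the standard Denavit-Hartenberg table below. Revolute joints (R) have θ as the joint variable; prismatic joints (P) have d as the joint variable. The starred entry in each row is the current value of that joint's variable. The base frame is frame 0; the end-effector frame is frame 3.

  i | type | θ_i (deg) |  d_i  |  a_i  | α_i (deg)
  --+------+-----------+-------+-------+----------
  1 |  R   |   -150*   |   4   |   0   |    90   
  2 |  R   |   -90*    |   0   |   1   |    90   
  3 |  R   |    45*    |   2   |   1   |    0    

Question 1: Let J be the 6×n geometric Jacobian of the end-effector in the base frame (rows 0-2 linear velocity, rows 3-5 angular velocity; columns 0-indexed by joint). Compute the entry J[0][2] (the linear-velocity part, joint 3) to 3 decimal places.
axis z_2 = (0.8660,0.5000,-0.0000); lever o_n−o_2 = (1.3785,1.6124,-0.7071)
cross product → J_v[:, 2] = (-0.3536,0.6124,0.7071)
J_ω[:, 2] = z_2
entry J[0][2] = -0.3536

-0.354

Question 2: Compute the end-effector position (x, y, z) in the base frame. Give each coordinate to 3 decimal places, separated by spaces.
1.378 1.612 2.293

after link 1: o_1 = (0.0000, 0.0000, 4.0000)
after link 2: o_2 = (-0.0000, 0.0000, 3.0000)
after link 3: o_3 = (1.3785, 1.6124, 2.2929)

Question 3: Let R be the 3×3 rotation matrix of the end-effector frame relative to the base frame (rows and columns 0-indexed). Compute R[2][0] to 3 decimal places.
-0.707

End-effector x-axis (col 0 of R) = (-0.3536,0.6124,-0.7071)
R[2][0] = -0.7071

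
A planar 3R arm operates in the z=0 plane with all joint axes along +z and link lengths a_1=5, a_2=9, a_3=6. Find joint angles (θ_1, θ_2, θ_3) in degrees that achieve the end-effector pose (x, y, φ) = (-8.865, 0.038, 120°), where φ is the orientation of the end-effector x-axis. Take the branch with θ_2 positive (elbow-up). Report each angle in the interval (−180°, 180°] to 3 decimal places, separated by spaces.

135.005 119.996 -135.001

wrist centre = target − a_3·(cos φ, sin φ) = (-5.8650, -5.1582)
cos θ_2 = (61.0048−5²−9²)/(2·5·9) = -0.4999; θ_2 = 119.9965° (elbow-up)
β = atan2(-5.1582,-5.8650) = -138.6690°; ψ = atan2(7.7945,0.5005) = 86.3261°
θ_1 = β − ψ = -224.9952°
θ_3 = φ − θ_1 − θ_2 = -135.0013° (wrapped to (-180°,180°])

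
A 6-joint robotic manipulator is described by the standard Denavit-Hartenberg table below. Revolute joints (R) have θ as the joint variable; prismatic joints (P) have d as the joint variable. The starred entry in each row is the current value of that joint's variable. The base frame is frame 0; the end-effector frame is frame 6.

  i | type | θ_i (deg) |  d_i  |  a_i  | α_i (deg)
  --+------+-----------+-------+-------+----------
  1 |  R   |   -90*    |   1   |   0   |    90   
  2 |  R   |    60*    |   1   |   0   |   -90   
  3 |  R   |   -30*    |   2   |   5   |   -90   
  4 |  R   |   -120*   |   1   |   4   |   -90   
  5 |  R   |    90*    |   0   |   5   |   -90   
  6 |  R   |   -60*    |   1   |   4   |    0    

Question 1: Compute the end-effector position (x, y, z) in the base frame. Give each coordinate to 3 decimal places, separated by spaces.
after link 1: o_1 = (0.0000, 0.0000, 1.0000)
after link 2: o_2 = (-1.0000, -0.0000, 1.0000)
after link 3: o_3 = (-3.5000, -0.4330, 5.7500)
after link 4: o_4 = (-1.6340, 3.1830, 6.4151)
after link 5: o_5 = (-5.9641, 4.4330, 4.2500)
after link 6: o_6 = (-9.4462, 4.1675, 6.4420)

-9.446 4.167 6.442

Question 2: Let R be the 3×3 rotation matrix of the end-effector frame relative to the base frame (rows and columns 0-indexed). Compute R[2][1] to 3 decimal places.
-0.825

End-effector y-axis (col 1 of R) = (-0.5335,0.1875,-0.8248)
R[2][1] = -0.8248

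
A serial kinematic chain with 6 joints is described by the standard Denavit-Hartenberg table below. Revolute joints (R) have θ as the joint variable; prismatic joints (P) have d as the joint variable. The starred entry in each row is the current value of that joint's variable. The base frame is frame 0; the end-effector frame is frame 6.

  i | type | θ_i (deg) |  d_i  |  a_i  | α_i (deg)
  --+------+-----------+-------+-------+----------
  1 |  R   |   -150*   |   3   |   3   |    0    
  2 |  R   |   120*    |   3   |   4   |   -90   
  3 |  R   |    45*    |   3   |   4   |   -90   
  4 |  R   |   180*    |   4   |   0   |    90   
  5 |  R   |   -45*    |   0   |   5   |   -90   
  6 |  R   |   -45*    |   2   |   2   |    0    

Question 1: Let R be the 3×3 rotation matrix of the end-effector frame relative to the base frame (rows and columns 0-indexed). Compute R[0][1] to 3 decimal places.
0.354

End-effector y-axis (col 1 of R) = (0.3536,0.6124,0.7071)
R[0][1] = 0.3536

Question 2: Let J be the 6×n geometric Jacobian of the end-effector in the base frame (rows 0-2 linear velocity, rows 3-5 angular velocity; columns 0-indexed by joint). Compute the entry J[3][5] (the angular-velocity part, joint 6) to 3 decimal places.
axis z_5 = (-0.8660,0.5000,-0.0000); lever o_n−o_5 = (-2.4392,-0.2247,1.4142)
cross product → J_v[:, 5] = (0.7071,1.2247,1.4142)
J_ω[:, 5] = z_5
entry J[3][5] = -0.8660

-0.866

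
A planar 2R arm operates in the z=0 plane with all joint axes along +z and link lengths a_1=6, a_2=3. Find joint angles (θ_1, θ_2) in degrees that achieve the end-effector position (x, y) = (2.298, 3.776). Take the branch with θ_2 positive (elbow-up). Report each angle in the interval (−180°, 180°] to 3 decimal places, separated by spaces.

cos θ_2 = (19.5390−6²−3²)/(2·6·3) = -0.7073; θ_2 = 135.0117° (elbow-up)
β = atan2(3.7760,2.2980) = 58.6761°; ψ = atan2(2.1209,3.8782) = 28.6728°
θ_1 = β − ψ = 30.0033°

30.003 135.012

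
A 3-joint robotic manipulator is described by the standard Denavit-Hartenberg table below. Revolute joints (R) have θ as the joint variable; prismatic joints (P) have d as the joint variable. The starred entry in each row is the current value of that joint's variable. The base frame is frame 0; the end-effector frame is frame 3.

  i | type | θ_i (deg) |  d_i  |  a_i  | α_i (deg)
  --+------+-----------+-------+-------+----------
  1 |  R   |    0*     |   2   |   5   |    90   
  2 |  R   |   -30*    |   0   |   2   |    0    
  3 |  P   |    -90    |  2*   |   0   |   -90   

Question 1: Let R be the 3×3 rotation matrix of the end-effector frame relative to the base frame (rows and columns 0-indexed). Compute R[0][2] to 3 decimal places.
0.866

End-effector z-axis (col 2 of R) = (0.8660,-0.0000,-0.5000)
R[0][2] = 0.8660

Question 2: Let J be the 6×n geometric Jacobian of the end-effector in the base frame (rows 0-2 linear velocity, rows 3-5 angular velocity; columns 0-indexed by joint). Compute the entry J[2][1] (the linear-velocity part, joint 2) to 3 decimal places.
axis z_1 = (0.0000,-1.0000,0.0000); lever o_n−o_1 = (1.7321,-2.0000,-1.0000)
cross product → J_v[:, 1] = (1.0000,0.0000,1.7321)
J_ω[:, 1] = z_1
entry J[2][1] = 1.7321

1.732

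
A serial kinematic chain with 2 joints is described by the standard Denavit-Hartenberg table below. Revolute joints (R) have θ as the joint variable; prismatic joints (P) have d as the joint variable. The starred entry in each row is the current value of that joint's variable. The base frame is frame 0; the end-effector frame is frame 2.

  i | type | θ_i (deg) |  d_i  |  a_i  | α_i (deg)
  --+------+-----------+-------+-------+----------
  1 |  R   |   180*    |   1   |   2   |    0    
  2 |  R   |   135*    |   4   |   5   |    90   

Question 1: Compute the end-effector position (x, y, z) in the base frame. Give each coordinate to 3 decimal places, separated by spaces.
1.536 -3.536 5.000

after link 1: o_1 = (-2.0000, 0.0000, 1.0000)
after link 2: o_2 = (1.5355, -3.5355, 5.0000)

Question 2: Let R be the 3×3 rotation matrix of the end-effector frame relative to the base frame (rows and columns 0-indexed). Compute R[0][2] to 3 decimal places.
End-effector z-axis (col 2 of R) = (-0.7071,-0.7071,0.0000)
R[0][2] = -0.7071

-0.707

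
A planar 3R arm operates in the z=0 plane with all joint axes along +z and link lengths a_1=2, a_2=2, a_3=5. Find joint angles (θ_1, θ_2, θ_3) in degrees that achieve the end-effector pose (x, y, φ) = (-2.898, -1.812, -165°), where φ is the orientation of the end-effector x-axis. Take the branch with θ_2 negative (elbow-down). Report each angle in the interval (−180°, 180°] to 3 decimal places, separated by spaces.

44.993 -120.005 -89.989

wrist centre = target − a_3·(cos φ, sin φ) = (1.9316, -0.5179)
cos θ_2 = (3.9994−2²−2²)/(2·2·2) = -0.5001; θ_2 = -120.0048° (elbow-down)
β = atan2(-0.5179,1.9316) = -15.0090°; ψ = atan2(-1.7320,0.9999) = -60.0024°
θ_1 = β − ψ = 44.9934°
θ_3 = φ − θ_1 − θ_2 = -89.9886° (wrapped to (-180°,180°])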